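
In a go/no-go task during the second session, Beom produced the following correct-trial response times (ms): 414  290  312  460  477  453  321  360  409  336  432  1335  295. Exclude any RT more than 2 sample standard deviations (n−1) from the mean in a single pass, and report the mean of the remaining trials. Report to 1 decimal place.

n = 13, ΣRT = 5894, M = 453.385
Σ(x−M)² = 893621.08; s = √(893621.08/12) = 272.889
Cutoffs: 453.385 ± 2·272.889 → [-92.4, 999.2]
Outside: 1335 → excluded.
Retained (n=12): Σ = 4559, mean = 4559/12 = 379.917

379.9 ms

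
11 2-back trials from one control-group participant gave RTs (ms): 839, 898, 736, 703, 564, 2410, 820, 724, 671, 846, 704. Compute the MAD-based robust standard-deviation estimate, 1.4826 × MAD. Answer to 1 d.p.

Sorted: 564, 671, 703, 704, 724, 736, 820, 839, 846, 898, 2410 → median = 736
|x − 736| sorted: 0, 12, 32, 33, 65, 84, 103, 110, 162, 172, 1674 → MAD = 84
Robust SD ≈ 1.4826 × 84 = 124.538

124.5 ms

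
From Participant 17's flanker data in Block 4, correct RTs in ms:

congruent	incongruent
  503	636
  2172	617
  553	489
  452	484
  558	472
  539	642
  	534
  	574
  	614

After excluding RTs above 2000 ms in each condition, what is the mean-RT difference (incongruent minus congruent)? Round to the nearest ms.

41 ms

congruent: exclude 2172
M(congruent) = 2605/5 = 521.000
M(incongruent) = 5062/9 = 562.444
Difference = 562.444 − 521.000 = 41.444 ms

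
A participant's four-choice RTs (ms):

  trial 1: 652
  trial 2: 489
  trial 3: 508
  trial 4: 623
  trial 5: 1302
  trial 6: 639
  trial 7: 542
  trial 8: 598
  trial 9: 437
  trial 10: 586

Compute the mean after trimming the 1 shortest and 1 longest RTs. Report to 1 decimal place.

579.6 ms

Sorted: 437, 489, 508, 542, 586, 598, 623, 639, 652, 1302
Drop lowest 1 (437) and highest 1 (1302)
Remaining (n=8): Σ = 4637, mean = 4637/8 = 579.625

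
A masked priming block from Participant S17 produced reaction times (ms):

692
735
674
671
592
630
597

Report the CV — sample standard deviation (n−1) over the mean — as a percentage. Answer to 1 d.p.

n = 7, Σ = 4591, M = 655.8571
Σ(x−M)² = 16338.857; s = √(16338.857/6) = 52.1837
CV = 52.1837 / 655.8571 = 0.07957 = 7.957%

8.0%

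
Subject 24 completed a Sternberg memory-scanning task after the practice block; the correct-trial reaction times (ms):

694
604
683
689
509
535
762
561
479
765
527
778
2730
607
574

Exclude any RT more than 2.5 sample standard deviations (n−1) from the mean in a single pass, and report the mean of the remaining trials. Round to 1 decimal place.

n = 15, ΣRT = 11497, M = 766.467
Σ(x−M)² = 4264769.73; s = √(4264769.73/14) = 551.930
Cutoffs: 766.467 ± 2.5·551.930 → [-613.4, 2146.3]
Outside: 2730 → excluded.
Retained (n=14): Σ = 8767, mean = 8767/14 = 626.214

626.2 ms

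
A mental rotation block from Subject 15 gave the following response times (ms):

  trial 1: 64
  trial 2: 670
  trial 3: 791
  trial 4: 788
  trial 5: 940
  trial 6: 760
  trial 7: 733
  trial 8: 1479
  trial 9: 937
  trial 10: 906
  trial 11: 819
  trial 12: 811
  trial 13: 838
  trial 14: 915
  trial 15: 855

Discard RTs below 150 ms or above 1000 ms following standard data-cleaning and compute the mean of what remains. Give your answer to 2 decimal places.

827.92 ms

Excluded: 64, 1479
Retained (n=13): Σ = 10763
Mean = 10763/13 = 827.9231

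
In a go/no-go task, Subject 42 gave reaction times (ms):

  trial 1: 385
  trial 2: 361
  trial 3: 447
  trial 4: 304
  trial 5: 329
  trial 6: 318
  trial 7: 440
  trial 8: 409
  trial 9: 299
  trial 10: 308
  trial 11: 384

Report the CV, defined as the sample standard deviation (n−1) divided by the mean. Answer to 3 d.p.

0.151

n = 11, Σ = 3984, M = 362.1818
Σ(x−M)² = 29805.636; s = √(29805.636/10) = 54.5945
CV = 54.5945 / 362.1818 = 0.15074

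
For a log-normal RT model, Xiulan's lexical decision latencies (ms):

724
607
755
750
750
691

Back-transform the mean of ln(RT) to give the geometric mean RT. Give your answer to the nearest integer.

711 ms

ln(RT): 6.5848, 6.4085, 6.6267, 6.6201, 6.6201, 6.5381
Mean ln(RT) = 39.3983/6 = 6.56639
Geometric mean = exp(6.56639) = 710.80 ms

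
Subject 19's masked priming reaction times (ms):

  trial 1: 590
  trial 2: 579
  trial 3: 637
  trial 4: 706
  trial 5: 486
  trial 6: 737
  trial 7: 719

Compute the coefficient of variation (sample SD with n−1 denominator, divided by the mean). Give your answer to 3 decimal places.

n = 7, Σ = 4454, M = 636.2857
Σ(x−M)² = 49855.429; s = √(49855.429/6) = 91.1550
CV = 91.1550 / 636.2857 = 0.14326

0.143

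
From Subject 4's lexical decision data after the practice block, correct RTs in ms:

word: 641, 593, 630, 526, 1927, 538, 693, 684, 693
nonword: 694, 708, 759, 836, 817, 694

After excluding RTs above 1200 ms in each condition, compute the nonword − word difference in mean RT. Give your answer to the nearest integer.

word: exclude 1927
M(word) = 4998/8 = 624.750
M(nonword) = 4508/6 = 751.333
Difference = 751.333 − 624.750 = 126.583 ms

127 ms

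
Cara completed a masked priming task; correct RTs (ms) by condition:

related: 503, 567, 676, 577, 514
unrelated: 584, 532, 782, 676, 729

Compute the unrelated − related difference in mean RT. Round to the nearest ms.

93 ms

M(related) = 2837/5 = 567.400
M(unrelated) = 3303/5 = 660.600
Difference = 660.600 − 567.400 = 93.200 ms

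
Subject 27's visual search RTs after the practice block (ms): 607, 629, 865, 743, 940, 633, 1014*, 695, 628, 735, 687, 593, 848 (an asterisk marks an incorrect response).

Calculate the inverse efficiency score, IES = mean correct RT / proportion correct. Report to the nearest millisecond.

777 ms

Correct trials (n=12): 607, 629, 865, 743, 940, 633, 695, 628, 735, 687, 593, 848
Mean correct RT = 8603/12 = 716.9167 ms
Proportion correct = 12/13
IES = 716.9167 / (12/13) = 776.660 ms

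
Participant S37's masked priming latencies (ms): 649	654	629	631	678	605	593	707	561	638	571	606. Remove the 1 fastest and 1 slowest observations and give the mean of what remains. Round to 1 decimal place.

625.4 ms

Sorted: 561, 571, 593, 605, 606, 629, 631, 638, 649, 654, 678, 707
Drop lowest 1 (561) and highest 1 (707)
Remaining (n=10): Σ = 6254, mean = 6254/10 = 625.400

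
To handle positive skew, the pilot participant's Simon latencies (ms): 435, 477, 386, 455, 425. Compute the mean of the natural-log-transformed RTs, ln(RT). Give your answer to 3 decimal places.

6.074

ln(RT): 6.0753, 6.1675, 5.9558, 6.1203, 6.0521
Σ ln(RT) = 30.3711
Mean = 30.3711/5 = 6.07422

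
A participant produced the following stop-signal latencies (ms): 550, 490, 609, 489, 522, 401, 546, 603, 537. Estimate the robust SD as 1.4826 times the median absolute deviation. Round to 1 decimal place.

Sorted: 401, 489, 490, 522, 537, 546, 550, 603, 609 → median = 537
|x − 537| sorted: 0, 9, 13, 15, 47, 48, 66, 72, 136 → MAD = 47
Robust SD ≈ 1.4826 × 47 = 69.682

69.7 ms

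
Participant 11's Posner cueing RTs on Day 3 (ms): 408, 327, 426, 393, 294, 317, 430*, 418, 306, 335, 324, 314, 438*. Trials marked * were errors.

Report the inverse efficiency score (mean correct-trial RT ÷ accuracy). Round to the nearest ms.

Correct trials (n=11): 408, 327, 426, 393, 294, 317, 418, 306, 335, 324, 314
Mean correct RT = 3862/11 = 351.0909 ms
Proportion correct = 11/13
IES = 351.0909 / (11/13) = 414.926 ms

415 ms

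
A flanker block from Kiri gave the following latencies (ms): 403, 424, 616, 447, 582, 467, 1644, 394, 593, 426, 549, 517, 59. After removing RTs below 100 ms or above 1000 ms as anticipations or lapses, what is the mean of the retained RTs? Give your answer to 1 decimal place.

492.5 ms

Excluded: 59, 1644
Retained (n=11): Σ = 5418
Mean = 5418/11 = 492.5455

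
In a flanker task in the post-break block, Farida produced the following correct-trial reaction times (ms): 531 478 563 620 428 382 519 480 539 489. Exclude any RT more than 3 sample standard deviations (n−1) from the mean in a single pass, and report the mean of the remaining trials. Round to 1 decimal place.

502.9 ms

n = 10, ΣRT = 5029, M = 502.900
Σ(x−M)² = 41240.90; s = √(41240.90/9) = 67.693
Cutoffs: 502.900 ± 3·67.693 → [299.8, 706.0]
No RTs fall outside the cutoffs; all 10 retained. Mean = 5029/10 = 502.900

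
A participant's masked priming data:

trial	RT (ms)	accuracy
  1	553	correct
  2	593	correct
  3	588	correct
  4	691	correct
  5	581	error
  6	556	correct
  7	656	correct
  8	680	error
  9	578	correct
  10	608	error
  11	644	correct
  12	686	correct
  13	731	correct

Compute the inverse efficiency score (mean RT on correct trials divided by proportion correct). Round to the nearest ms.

Correct trials (n=10): 553, 593, 588, 691, 556, 656, 578, 644, 686, 731
Mean correct RT = 6276/10 = 627.6000 ms
Proportion correct = 10/13
IES = 627.6000 / (10/13) = 815.880 ms

816 ms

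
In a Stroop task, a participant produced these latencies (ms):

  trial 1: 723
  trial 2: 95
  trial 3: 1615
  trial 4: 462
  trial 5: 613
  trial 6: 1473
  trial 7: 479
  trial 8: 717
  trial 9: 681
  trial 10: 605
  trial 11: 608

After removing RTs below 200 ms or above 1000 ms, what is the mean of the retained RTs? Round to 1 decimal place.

611.0 ms

Excluded: 95, 1473, 1615
Retained (n=8): Σ = 4888
Mean = 4888/8 = 611.0000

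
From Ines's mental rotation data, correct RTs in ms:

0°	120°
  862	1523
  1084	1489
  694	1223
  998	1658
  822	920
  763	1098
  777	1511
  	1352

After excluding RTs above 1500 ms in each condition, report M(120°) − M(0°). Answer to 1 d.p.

120°: exclude 1523, 1658, 1511
M(0°) = 6000/7 = 857.143
M(120°) = 6082/5 = 1216.400
Difference = 1216.400 − 857.143 = 359.257 ms

359.3 ms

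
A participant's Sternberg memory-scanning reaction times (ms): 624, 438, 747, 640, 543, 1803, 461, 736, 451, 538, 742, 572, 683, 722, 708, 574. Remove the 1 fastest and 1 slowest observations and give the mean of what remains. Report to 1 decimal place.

Sorted: 438, 451, 461, 538, 543, 572, 574, 624, 640, 683, 708, 722, 736, 742, 747, 1803
Drop lowest 1 (438) and highest 1 (1803)
Remaining (n=14): Σ = 8741, mean = 8741/14 = 624.357

624.4 ms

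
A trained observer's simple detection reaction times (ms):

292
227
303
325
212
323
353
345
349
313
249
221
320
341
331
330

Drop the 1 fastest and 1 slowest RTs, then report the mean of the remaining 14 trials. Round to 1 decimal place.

Sorted: 212, 221, 227, 249, 292, 303, 313, 320, 323, 325, 330, 331, 341, 345, 349, 353
Drop lowest 1 (212) and highest 1 (353)
Remaining (n=14): Σ = 4269, mean = 4269/14 = 304.929

304.9 ms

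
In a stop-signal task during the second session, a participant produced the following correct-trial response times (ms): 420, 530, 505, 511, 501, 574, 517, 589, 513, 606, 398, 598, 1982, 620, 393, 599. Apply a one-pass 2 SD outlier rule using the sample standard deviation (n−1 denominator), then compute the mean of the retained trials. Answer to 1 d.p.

524.9 ms

n = 16, ΣRT = 9856, M = 616.000
Σ(x−M)² = 2069224.00; s = √(2069224.00/15) = 371.414
Cutoffs: 616.000 ± 2·371.414 → [-126.8, 1358.8]
Outside: 1982 → excluded.
Retained (n=15): Σ = 7874, mean = 7874/15 = 524.933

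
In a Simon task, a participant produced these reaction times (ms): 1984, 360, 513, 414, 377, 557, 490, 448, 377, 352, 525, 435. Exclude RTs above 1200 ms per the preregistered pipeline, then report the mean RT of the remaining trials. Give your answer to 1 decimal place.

440.7 ms

Excluded: 1984
Retained (n=11): Σ = 4848
Mean = 4848/11 = 440.7273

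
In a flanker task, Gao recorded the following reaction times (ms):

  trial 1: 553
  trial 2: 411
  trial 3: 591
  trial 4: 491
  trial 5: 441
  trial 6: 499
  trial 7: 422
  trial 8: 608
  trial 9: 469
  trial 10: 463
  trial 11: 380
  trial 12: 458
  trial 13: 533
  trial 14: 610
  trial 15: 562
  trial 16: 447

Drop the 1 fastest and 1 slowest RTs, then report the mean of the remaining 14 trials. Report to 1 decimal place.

Sorted: 380, 411, 422, 441, 447, 458, 463, 469, 491, 499, 533, 553, 562, 591, 608, 610
Drop lowest 1 (380) and highest 1 (610)
Remaining (n=14): Σ = 6948, mean = 6948/14 = 496.286

496.3 ms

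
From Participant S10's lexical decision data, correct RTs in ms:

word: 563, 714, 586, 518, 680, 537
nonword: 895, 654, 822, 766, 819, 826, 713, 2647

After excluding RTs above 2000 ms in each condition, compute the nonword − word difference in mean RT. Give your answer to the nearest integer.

nonword: exclude 2647
M(word) = 3598/6 = 599.667
M(nonword) = 5495/7 = 785.000
Difference = 785.000 − 599.667 = 185.333 ms

185 ms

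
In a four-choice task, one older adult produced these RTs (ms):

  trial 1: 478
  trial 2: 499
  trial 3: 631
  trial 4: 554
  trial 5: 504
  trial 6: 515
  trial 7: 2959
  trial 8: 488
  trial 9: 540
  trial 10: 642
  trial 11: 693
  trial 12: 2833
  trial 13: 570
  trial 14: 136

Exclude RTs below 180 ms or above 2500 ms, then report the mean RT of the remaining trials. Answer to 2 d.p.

Excluded: 136, 2833, 2959
Retained (n=11): Σ = 6114
Mean = 6114/11 = 555.8182

555.82 ms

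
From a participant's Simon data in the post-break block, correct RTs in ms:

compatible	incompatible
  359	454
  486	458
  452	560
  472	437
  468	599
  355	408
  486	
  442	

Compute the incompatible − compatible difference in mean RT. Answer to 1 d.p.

46.0 ms

M(compatible) = 3520/8 = 440.000
M(incompatible) = 2916/6 = 486.000
Difference = 486.000 − 440.000 = 46.000 ms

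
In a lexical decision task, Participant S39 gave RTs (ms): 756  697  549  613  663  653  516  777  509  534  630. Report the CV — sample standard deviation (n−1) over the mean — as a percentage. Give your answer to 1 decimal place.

14.9%

n = 11, Σ = 6897, M = 627.0000
Σ(x−M)² = 87196.000; s = √(87196.000/10) = 93.3788
CV = 93.3788 / 627.0000 = 0.14893 = 14.893%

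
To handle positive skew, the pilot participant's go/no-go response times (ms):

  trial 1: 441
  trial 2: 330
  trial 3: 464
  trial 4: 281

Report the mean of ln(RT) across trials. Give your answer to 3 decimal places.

5.917

ln(RT): 6.0890, 5.7991, 6.1399, 5.6384
Σ ln(RT) = 23.6664
Mean = 23.6664/4 = 5.91659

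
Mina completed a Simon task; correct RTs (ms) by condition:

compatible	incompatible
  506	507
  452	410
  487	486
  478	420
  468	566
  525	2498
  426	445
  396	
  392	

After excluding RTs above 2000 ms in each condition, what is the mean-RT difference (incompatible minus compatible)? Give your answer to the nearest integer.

incompatible: exclude 2498
M(compatible) = 4130/9 = 458.889
M(incompatible) = 2834/6 = 472.333
Difference = 472.333 − 458.889 = 13.444 ms

13 ms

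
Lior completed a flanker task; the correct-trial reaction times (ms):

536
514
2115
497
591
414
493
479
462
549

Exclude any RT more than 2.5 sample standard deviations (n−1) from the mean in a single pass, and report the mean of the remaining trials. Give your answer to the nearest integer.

n = 10, ΣRT = 6650, M = 665.000
Σ(x−M)² = 2357488.00; s = √(2357488.00/9) = 511.804
Cutoffs: 665.000 ± 2.5·511.804 → [-614.5, 1944.5]
Outside: 2115 → excluded.
Retained (n=9): Σ = 4535, mean = 4535/9 = 503.889

504 ms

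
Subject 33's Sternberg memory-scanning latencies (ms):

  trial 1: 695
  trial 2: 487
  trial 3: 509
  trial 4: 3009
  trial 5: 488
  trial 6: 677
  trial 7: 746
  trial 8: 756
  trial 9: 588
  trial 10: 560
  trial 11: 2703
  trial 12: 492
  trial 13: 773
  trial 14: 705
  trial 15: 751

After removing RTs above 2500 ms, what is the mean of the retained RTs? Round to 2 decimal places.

632.85 ms

Excluded: 2703, 3009
Retained (n=13): Σ = 8227
Mean = 8227/13 = 632.8462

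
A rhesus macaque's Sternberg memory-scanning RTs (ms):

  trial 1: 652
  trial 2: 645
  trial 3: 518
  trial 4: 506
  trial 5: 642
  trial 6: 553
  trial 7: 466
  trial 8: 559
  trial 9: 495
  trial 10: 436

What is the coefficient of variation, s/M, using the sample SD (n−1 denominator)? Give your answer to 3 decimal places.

0.141

n = 10, Σ = 5472, M = 547.2000
Σ(x−M)² = 53941.600; s = √(53941.600/9) = 77.4178
CV = 77.4178 / 547.2000 = 0.14148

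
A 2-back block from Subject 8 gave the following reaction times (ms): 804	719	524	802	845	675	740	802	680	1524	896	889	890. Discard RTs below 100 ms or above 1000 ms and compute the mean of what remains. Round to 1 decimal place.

772.2 ms

Excluded: 1524
Retained (n=12): Σ = 9266
Mean = 9266/12 = 772.1667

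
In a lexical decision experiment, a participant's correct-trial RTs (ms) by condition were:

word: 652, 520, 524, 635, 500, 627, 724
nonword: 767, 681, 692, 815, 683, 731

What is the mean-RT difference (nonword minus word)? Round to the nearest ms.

131 ms

M(word) = 4182/7 = 597.429
M(nonword) = 4369/6 = 728.167
Difference = 728.167 − 597.429 = 130.738 ms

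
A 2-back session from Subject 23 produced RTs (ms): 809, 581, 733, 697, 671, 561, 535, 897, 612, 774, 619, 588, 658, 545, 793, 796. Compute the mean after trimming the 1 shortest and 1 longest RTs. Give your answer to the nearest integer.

674 ms

Sorted: 535, 545, 561, 581, 588, 612, 619, 658, 671, 697, 733, 774, 793, 796, 809, 897
Drop lowest 1 (535) and highest 1 (897)
Remaining (n=14): Σ = 9437, mean = 9437/14 = 674.071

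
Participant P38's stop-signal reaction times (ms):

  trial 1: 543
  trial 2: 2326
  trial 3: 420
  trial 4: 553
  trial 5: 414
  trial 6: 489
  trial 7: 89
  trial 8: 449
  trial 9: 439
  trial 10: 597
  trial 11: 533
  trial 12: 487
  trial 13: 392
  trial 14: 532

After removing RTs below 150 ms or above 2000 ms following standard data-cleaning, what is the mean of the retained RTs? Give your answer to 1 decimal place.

487.3 ms

Excluded: 89, 2326
Retained (n=12): Σ = 5848
Mean = 5848/12 = 487.3333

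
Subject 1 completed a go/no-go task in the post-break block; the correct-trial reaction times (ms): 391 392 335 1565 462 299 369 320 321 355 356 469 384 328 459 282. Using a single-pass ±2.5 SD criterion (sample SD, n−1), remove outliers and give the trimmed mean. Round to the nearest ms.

368 ms

n = 16, ΣRT = 7087, M = 442.938
Σ(x−M)² = 1391310.94; s = √(1391310.94/15) = 304.556
Cutoffs: 442.938 ± 2.5·304.556 → [-318.5, 1204.3]
Outside: 1565 → excluded.
Retained (n=15): Σ = 5522, mean = 5522/15 = 368.133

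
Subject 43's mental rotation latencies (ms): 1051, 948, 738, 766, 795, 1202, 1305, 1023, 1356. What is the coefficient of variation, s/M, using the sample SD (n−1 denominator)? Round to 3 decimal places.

n = 9, Σ = 9184, M = 1020.4444
Σ(x−M)² = 428062.222; s = √(428062.222/8) = 231.3175
CV = 231.3175 / 1020.4444 = 0.22668

0.227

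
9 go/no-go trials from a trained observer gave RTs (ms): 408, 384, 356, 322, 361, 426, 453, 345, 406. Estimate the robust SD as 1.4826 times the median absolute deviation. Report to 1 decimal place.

Sorted: 322, 345, 356, 361, 384, 406, 408, 426, 453 → median = 384
|x − 384| sorted: 0, 22, 23, 24, 28, 39, 42, 62, 69 → MAD = 28
Robust SD ≈ 1.4826 × 28 = 41.513

41.5 ms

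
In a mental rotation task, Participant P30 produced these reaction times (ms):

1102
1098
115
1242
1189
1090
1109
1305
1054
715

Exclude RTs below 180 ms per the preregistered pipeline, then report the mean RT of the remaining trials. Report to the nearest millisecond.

Excluded: 115
Retained (n=9): Σ = 9904
Mean = 9904/9 = 1100.4444

1100 ms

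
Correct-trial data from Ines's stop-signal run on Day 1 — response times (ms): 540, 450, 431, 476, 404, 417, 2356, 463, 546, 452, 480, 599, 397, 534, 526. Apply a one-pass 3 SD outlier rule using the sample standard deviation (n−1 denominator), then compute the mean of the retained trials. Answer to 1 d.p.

n = 15, ΣRT = 9071, M = 604.733
Σ(x−M)² = 3334172.93; s = √(3334172.93/14) = 488.011
Cutoffs: 604.733 ± 3·488.011 → [-859.3, 2068.8]
Outside: 2356 → excluded.
Retained (n=14): Σ = 6715, mean = 6715/14 = 479.643

479.6 ms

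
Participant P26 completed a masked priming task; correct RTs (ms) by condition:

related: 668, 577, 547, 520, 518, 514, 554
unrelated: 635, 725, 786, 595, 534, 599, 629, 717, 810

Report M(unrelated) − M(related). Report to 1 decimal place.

M(related) = 3898/7 = 556.857
M(unrelated) = 6030/9 = 670.000
Difference = 670.000 − 556.857 = 113.143 ms

113.1 ms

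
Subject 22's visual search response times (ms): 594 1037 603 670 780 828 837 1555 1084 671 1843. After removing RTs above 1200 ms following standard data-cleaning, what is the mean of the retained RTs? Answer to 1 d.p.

Excluded: 1555, 1843
Retained (n=9): Σ = 7104
Mean = 7104/9 = 789.3333

789.3 ms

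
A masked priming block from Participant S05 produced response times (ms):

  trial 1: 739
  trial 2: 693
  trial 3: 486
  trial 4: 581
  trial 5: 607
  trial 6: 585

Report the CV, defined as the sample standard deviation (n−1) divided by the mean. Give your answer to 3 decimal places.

0.146

n = 6, Σ = 3691, M = 615.1667
Σ(x−M)² = 40220.833; s = √(40220.833/5) = 89.6893
CV = 89.6893 / 615.1667 = 0.14580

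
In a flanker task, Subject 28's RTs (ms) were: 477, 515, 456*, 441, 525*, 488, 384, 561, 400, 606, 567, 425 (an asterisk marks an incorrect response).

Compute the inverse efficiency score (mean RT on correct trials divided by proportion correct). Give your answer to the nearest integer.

584 ms

Correct trials (n=10): 477, 515, 441, 488, 384, 561, 400, 606, 567, 425
Mean correct RT = 4864/10 = 486.4000 ms
Proportion correct = 10/12
IES = 486.4000 / (10/12) = 583.680 ms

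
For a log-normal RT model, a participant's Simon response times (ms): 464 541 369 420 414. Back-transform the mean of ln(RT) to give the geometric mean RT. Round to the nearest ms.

ln(RT): 6.1399, 6.2934, 5.9108, 6.0403, 6.0259
Mean ln(RT) = 30.4102/5 = 6.08204
Geometric mean = exp(6.08204) = 437.92 ms

438 ms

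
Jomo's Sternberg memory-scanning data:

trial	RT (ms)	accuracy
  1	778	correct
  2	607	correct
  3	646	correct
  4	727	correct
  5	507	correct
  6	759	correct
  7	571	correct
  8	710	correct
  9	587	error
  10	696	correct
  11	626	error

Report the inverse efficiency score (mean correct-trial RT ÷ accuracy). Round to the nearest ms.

815 ms

Correct trials (n=9): 778, 607, 646, 727, 507, 759, 571, 710, 696
Mean correct RT = 6001/9 = 666.7778 ms
Proportion correct = 9/11
IES = 666.7778 / (9/11) = 814.951 ms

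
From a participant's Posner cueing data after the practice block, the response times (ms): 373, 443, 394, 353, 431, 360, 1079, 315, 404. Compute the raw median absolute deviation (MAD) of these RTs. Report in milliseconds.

37 ms

Sorted: 315, 353, 360, 373, 394, 404, 431, 443, 1079 → median = 394
|x − 394|: 21, 49, 0, 41, 37, 34, 685, 79, 10
Sorted deviations: 0, 10, 21, 34, 37, 41, 49, 79, 685 → MAD = 37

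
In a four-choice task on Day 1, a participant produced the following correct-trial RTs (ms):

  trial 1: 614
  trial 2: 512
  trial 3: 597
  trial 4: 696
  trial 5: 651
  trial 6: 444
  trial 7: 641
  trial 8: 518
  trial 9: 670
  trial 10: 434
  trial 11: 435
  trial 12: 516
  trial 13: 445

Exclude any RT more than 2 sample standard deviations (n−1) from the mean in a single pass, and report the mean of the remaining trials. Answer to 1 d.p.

n = 13, ΣRT = 7173, M = 551.769
Σ(x−M)² = 113028.31; s = √(113028.31/12) = 97.052
Cutoffs: 551.769 ± 2·97.052 → [357.7, 745.9]
No RTs fall outside the cutoffs; all 13 retained. Mean = 7173/13 = 551.769

551.8 ms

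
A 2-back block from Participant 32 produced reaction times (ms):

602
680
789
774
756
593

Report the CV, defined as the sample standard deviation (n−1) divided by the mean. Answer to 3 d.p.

0.125

n = 6, Σ = 4194, M = 699.0000
Σ(x−M)² = 37980.000; s = √(37980.000/5) = 87.1550
CV = 87.1550 / 699.0000 = 0.12469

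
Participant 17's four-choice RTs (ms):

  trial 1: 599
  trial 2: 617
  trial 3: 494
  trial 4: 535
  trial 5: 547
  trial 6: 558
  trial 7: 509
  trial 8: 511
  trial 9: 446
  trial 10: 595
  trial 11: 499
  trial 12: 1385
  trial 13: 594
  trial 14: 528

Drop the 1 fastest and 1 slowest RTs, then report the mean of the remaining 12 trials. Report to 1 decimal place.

548.8 ms

Sorted: 446, 494, 499, 509, 511, 528, 535, 547, 558, 594, 595, 599, 617, 1385
Drop lowest 1 (446) and highest 1 (1385)
Remaining (n=12): Σ = 6586, mean = 6586/12 = 548.833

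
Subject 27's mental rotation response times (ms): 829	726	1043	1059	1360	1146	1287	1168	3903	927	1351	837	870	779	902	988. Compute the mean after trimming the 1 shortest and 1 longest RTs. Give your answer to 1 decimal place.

Sorted: 726, 779, 829, 837, 870, 902, 927, 988, 1043, 1059, 1146, 1168, 1287, 1351, 1360, 3903
Drop lowest 1 (726) and highest 1 (3903)
Remaining (n=14): Σ = 14546, mean = 14546/14 = 1039.000

1039.0 ms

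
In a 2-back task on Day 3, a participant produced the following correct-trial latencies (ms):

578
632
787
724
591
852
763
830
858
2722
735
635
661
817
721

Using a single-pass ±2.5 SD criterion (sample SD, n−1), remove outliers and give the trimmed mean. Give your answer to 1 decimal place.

n = 15, ΣRT = 12906, M = 860.400
Σ(x−M)² = 3832133.60; s = √(3832133.60/14) = 523.186
Cutoffs: 860.400 ± 2.5·523.186 → [-447.6, 2168.4]
Outside: 2722 → excluded.
Retained (n=14): Σ = 10184, mean = 10184/14 = 727.429

727.4 ms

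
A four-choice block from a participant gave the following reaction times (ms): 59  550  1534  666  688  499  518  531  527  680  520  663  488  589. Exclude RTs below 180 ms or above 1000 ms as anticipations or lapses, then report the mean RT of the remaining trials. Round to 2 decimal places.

576.58 ms

Excluded: 59, 1534
Retained (n=12): Σ = 6919
Mean = 6919/12 = 576.5833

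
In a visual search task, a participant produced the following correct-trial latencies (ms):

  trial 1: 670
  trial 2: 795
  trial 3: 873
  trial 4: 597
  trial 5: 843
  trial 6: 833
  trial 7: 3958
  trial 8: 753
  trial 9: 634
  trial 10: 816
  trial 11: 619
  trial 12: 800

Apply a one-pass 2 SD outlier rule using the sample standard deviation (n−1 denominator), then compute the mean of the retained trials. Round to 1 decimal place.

n = 12, ΣRT = 12191, M = 1015.917
Σ(x−M)² = 9542706.92; s = √(9542706.92/11) = 931.407
Cutoffs: 1015.917 ± 2·931.407 → [-846.9, 2878.7]
Outside: 3958 → excluded.
Retained (n=11): Σ = 8233, mean = 8233/11 = 748.455

748.5 ms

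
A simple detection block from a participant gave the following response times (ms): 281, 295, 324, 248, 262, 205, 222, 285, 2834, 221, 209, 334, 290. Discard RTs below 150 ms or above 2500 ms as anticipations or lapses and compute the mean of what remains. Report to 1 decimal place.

264.7 ms

Excluded: 2834
Retained (n=12): Σ = 3176
Mean = 3176/12 = 264.6667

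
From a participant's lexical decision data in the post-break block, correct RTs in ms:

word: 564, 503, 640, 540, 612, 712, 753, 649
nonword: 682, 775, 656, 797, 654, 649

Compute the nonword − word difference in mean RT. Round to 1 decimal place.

M(word) = 4973/8 = 621.625
M(nonword) = 4213/6 = 702.167
Difference = 702.167 − 621.625 = 80.542 ms

80.5 ms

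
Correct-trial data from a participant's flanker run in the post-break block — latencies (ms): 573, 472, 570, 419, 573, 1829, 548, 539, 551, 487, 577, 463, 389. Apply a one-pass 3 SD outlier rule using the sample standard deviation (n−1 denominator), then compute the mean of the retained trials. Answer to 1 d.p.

n = 13, ΣRT = 7990, M = 614.615
Σ(x−M)² = 1644581.08; s = √(1644581.08/12) = 370.201
Cutoffs: 614.615 ± 3·370.201 → [-496.0, 1725.2]
Outside: 1829 → excluded.
Retained (n=12): Σ = 6161, mean = 6161/12 = 513.417

513.4 ms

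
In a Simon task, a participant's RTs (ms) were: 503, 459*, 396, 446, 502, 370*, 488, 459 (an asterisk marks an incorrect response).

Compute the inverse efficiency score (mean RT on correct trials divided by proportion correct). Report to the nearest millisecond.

Correct trials (n=6): 503, 396, 446, 502, 488, 459
Mean correct RT = 2794/6 = 465.6667 ms
Proportion correct = 6/8
IES = 465.6667 / (6/8) = 620.889 ms

621 ms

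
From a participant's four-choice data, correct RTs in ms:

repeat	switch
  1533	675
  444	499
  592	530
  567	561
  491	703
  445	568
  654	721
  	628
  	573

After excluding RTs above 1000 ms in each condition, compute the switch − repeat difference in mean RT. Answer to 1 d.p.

74.3 ms

repeat: exclude 1533
M(repeat) = 3193/6 = 532.167
M(switch) = 5458/9 = 606.444
Difference = 606.444 − 532.167 = 74.278 ms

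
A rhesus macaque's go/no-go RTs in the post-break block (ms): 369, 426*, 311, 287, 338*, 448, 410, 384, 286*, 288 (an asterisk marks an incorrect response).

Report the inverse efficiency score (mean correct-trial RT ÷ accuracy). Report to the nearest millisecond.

Correct trials (n=7): 369, 311, 287, 448, 410, 384, 288
Mean correct RT = 2497/7 = 356.7143 ms
Proportion correct = 7/10
IES = 356.7143 / (7/10) = 509.592 ms

510 ms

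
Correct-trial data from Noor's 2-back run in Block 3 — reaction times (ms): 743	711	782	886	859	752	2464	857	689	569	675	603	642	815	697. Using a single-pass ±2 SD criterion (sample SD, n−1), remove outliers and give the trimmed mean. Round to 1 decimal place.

n = 15, ΣRT = 12744, M = 849.600
Σ(x−M)² = 2915831.60; s = √(2915831.60/14) = 456.370
Cutoffs: 849.600 ± 2·456.370 → [-63.1, 1762.3]
Outside: 2464 → excluded.
Retained (n=14): Σ = 10280, mean = 10280/14 = 734.286

734.3 ms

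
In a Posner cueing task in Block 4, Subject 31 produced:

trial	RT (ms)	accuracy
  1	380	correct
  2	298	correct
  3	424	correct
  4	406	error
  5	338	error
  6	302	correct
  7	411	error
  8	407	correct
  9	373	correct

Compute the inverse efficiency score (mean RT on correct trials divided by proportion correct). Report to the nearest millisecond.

546 ms

Correct trials (n=6): 380, 298, 424, 302, 407, 373
Mean correct RT = 2184/6 = 364.0000 ms
Proportion correct = 6/9
IES = 364.0000 / (6/9) = 546.000 ms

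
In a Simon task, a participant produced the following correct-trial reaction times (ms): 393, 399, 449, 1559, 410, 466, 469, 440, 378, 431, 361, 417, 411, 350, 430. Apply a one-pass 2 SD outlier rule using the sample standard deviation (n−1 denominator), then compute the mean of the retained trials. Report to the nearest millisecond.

n = 15, ΣRT = 7363, M = 490.867
Σ(x−M)² = 1239473.73; s = √(1239473.73/14) = 297.546
Cutoffs: 490.867 ± 2·297.546 → [-104.2, 1086.0]
Outside: 1559 → excluded.
Retained (n=14): Σ = 5804, mean = 5804/14 = 414.571

415 ms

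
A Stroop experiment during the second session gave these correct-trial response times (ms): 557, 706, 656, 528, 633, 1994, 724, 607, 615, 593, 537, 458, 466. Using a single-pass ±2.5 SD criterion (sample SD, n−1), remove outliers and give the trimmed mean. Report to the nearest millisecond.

590 ms

n = 13, ΣRT = 9074, M = 698.000
Σ(x−M)² = 1898666.00; s = √(1898666.00/12) = 397.772
Cutoffs: 698.000 ± 2.5·397.772 → [-296.4, 1692.4]
Outside: 1994 → excluded.
Retained (n=12): Σ = 7080, mean = 7080/12 = 590.000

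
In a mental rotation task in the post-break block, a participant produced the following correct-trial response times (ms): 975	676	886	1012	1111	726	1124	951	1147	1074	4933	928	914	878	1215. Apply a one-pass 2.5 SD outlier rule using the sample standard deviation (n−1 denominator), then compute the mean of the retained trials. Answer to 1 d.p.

972.6 ms

n = 15, ΣRT = 18550, M = 1236.667
Σ(x−M)² = 14953011.33; s = √(14953011.33/14) = 1033.476
Cutoffs: 1236.667 ± 2.5·1033.476 → [-1347.0, 3820.4]
Outside: 4933 → excluded.
Retained (n=14): Σ = 13617, mean = 13617/14 = 972.643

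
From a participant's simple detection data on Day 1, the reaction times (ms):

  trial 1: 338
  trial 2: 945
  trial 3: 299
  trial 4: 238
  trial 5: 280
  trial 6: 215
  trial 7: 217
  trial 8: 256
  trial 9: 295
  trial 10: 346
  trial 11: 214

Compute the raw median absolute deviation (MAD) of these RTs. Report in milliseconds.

Sorted: 214, 215, 217, 238, 256, 280, 295, 299, 338, 346, 945 → median = 280
|x − 280|: 58, 665, 19, 42, 0, 65, 63, 24, 15, 66, 66
Sorted deviations: 0, 15, 19, 24, 42, 58, 63, 65, 66, 66, 665 → MAD = 58

58 ms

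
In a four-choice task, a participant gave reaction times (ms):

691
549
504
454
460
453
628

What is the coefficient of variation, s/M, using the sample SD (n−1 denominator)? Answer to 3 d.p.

n = 7, Σ = 3739, M = 534.1429
Σ(x−M)² = 53046.857; s = √(53046.857/6) = 94.0274
CV = 94.0274 / 534.1429 = 0.17603

0.176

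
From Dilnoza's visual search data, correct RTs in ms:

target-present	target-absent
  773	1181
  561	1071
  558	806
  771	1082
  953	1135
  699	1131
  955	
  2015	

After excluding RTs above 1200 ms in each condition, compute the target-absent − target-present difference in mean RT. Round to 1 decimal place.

target-present: exclude 2015
M(target-present) = 5270/7 = 752.857
M(target-absent) = 6406/6 = 1067.667
Difference = 1067.667 − 752.857 = 314.810 ms

314.8 ms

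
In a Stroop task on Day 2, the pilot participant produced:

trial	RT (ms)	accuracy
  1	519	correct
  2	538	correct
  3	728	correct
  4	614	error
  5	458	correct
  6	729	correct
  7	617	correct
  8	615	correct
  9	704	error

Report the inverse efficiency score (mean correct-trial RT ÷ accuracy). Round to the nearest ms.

Correct trials (n=7): 519, 538, 728, 458, 729, 617, 615
Mean correct RT = 4204/7 = 600.5714 ms
Proportion correct = 7/9
IES = 600.5714 / (7/9) = 772.163 ms

772 ms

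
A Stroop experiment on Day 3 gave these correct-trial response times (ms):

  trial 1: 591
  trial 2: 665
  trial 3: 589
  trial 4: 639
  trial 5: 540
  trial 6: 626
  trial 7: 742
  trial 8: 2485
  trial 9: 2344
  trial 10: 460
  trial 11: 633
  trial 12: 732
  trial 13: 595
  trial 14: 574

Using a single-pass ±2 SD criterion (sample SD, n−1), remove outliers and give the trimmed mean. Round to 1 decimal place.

n = 14, ΣRT = 12215, M = 872.500
Σ(x−M)² = 5624375.50; s = √(5624375.50/13) = 657.757
Cutoffs: 872.500 ± 2·657.757 → [-443.0, 2188.0]
Outside: 2344, 2485 → excluded.
Retained (n=12): Σ = 7386, mean = 7386/12 = 615.500

615.5 ms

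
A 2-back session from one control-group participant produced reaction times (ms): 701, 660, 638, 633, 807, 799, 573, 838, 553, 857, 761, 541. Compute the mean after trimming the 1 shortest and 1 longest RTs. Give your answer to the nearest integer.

Sorted: 541, 553, 573, 633, 638, 660, 701, 761, 799, 807, 838, 857
Drop lowest 1 (541) and highest 1 (857)
Remaining (n=10): Σ = 6963, mean = 6963/10 = 696.300

696 ms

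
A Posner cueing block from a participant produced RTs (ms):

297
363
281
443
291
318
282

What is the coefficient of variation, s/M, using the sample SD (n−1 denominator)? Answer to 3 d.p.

n = 7, Σ = 2275, M = 325.0000
Σ(x−M)² = 21142.000; s = √(21142.000/6) = 59.3605
CV = 59.3605 / 325.0000 = 0.18265

0.183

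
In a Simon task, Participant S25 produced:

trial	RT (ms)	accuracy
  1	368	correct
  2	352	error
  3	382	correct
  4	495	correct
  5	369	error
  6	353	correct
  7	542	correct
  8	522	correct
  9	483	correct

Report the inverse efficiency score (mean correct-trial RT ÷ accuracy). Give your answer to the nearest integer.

578 ms

Correct trials (n=7): 368, 382, 495, 353, 542, 522, 483
Mean correct RT = 3145/7 = 449.2857 ms
Proportion correct = 7/9
IES = 449.2857 / (7/9) = 577.653 ms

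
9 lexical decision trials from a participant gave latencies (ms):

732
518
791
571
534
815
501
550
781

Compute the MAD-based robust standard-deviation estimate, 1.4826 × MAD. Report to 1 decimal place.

103.8 ms

Sorted: 501, 518, 534, 550, 571, 732, 781, 791, 815 → median = 571
|x − 571| sorted: 0, 21, 37, 53, 70, 161, 210, 220, 244 → MAD = 70
Robust SD ≈ 1.4826 × 70 = 103.782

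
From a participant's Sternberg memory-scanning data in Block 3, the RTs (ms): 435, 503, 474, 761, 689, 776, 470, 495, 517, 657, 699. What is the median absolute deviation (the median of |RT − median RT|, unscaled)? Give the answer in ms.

82 ms

Sorted: 435, 470, 474, 495, 503, 517, 657, 689, 699, 761, 776 → median = 517
|x − 517|: 82, 14, 43, 244, 172, 259, 47, 22, 0, 140, 182
Sorted deviations: 0, 14, 22, 43, 47, 82, 140, 172, 182, 244, 259 → MAD = 82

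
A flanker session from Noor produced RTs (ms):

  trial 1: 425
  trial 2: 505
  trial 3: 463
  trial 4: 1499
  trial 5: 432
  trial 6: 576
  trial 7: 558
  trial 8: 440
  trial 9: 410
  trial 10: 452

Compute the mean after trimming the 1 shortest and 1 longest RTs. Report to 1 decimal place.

481.4 ms

Sorted: 410, 425, 432, 440, 452, 463, 505, 558, 576, 1499
Drop lowest 1 (410) and highest 1 (1499)
Remaining (n=8): Σ = 3851, mean = 3851/8 = 481.375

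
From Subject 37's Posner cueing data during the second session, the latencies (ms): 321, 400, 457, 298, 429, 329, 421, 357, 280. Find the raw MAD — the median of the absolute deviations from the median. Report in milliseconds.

Sorted: 280, 298, 321, 329, 357, 400, 421, 429, 457 → median = 357
|x − 357|: 36, 43, 100, 59, 72, 28, 64, 0, 77
Sorted deviations: 0, 28, 36, 43, 59, 64, 72, 77, 100 → MAD = 59

59 ms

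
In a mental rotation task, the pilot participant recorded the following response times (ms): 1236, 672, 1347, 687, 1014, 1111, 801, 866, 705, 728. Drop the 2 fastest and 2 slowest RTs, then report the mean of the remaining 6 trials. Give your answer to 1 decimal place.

Sorted: 672, 687, 705, 728, 801, 866, 1014, 1111, 1236, 1347
Drop lowest 2 (672, 687) and highest 2 (1236, 1347)
Remaining (n=6): Σ = 5225, mean = 5225/6 = 870.833

870.8 ms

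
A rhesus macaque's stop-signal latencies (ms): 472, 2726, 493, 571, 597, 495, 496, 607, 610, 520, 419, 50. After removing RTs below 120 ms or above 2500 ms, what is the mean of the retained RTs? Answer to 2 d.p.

Excluded: 50, 2726
Retained (n=10): Σ = 5280
Mean = 5280/10 = 528.0000

528.00 ms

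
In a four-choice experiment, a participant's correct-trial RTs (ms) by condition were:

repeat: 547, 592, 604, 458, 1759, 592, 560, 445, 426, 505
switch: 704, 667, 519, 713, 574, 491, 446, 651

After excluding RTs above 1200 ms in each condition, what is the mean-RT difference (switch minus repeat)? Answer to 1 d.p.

70.2 ms

repeat: exclude 1759
M(repeat) = 4729/9 = 525.444
M(switch) = 4765/8 = 595.625
Difference = 595.625 − 525.444 = 70.181 ms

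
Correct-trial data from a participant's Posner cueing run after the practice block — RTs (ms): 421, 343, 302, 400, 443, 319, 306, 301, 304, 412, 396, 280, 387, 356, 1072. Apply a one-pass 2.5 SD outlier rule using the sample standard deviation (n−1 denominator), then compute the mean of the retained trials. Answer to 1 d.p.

355.0 ms

n = 15, ΣRT = 6042, M = 402.800
Σ(x−M)² = 517688.40; s = √(517688.40/14) = 192.296
Cutoffs: 402.800 ± 2.5·192.296 → [-77.9, 883.5]
Outside: 1072 → excluded.
Retained (n=14): Σ = 4970, mean = 4970/14 = 355.000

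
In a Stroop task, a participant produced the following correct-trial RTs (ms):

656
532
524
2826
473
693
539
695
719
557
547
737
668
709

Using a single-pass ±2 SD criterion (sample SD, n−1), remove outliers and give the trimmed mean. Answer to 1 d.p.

619.2 ms

n = 14, ΣRT = 10875, M = 776.786
Σ(x−M)² = 4622684.36; s = √(4622684.36/13) = 596.315
Cutoffs: 776.786 ± 2·596.315 → [-415.8, 1969.4]
Outside: 2826 → excluded.
Retained (n=13): Σ = 8049, mean = 8049/13 = 619.154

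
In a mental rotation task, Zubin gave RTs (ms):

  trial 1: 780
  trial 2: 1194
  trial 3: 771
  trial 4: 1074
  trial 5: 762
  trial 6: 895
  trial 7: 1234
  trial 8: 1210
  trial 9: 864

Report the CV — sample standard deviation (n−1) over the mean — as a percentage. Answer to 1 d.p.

20.6%

n = 9, Σ = 8784, M = 976.0000
Σ(x−M)² = 323790.000; s = √(323790.000/8) = 201.1809
CV = 201.1809 / 976.0000 = 0.20613 = 20.613%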